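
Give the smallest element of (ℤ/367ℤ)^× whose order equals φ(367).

φ(367) = 367 − 1 = 366 = 2 · 3 · 61.
Test candidates g = 2, 3, … against the prime factors q ∈ {2, 3, 61} of φ(367): g is a generator iff g^(366/q) ≢ 1 for every such q.
g = 2: 2^183 ≡ 1 — hits 1, so not a primitive root.
g = 3: 3^183 ≡ 366; 3^122 ≡ 1 — hits 1, so not a primitive root.
g = 4: 4^183 ≡ 1 — hits 1, so not a primitive root.
g = 5: 5^183 ≡ 366; 5^122 ≡ 1 — hits 1, so not a primitive root.
g = 6: 6^183 ≡ 366; 6^122 ≡ 283; 6^6 ≡ 47 — none is 1, so 6 is a primitive root.
The smallest primitive root modulo 367 is 6.

6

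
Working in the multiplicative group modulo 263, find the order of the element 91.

Since 91 ∈ (Z/263Z)^×, its order divides φ(263) = 263 − 1 = 262 = 2 · 131.
Divisors of 262: 1, 2, 131, 262.
Compute 91^d (mod 263) for the divisors d until we hit 1:
91^1 ≡ 91 (mod 263)
91^2 ≡ 128 (mod 263)
91^131 ≡ 262 (mod 263)
91^262 ≡ 1 (mod 263) ✓
The smallest such exponent is 262, so the order of 91 is 262.

262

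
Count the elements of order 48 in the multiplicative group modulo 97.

φ(97) = 97 − 1 = 96 = 2^5 · 3.
In a cyclic group of order 96, there are φ(d) elements of order d for each divisor d of 96, and zero for non-divisors.
48 = 2^4 · 3 divides 96, and φ(48) = 16.

16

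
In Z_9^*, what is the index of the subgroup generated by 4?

2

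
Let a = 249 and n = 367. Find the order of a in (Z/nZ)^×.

366

By Lagrange's theorem, ord_367(249) divides φ(367) = 367 − 1 = 366 = 2 · 3 · 61.
Divisors of 366: 1, 2, 3, 6, 61, 122, 183, 366.
Compute 249^d (mod 367) for the divisors d until we hit 1:
249^1 ≡ 249
249^2 ≡ 345
249^3 ≡ 27
249^6 ≡ 362
249^61 ≡ 284
249^122 ≡ 283
249^183 ≡ 366
249^366 ≡ 1
Hence ord(249) = 366.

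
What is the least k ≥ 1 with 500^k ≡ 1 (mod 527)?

Since 500 ∈ (Z/527Z)^×, its order divides φ(527) = φ(17·31) = (17−1)·(31−1) = 16·30 = 480 = 2^5 · 3 · 5.
Divisors of 480: 1, 2, 3, 4, 5, 6, 8, 10, 12, 15, 16, 20, 24, 30, 32, 40, 48, 60, 80, 96, 120, 160, 240, 480.
Evaluate successive powers at the divisors of 480:
500^1 ≡ 500 (mod 527)
500^2 ≡ 202 (mod 527)
500^3 ≡ 343 (mod 527)
500^4 ≡ 225 (mod 527)
500^5 ≡ 249 (mod 527)
500^6 ≡ 128 (mod 527)
500^8 ≡ 33 (mod 527)
500^10 ≡ 342 (mod 527)
500^12 ≡ 47 (mod 527)
500^15 ≡ 311 (mod 527)
500^16 ≡ 35 (mod 527)
500^20 ≡ 497 (mod 527)
500^24 ≡ 101 (mod 527)
500^30 ≡ 280 (mod 527)
500^32 ≡ 171 (mod 527)
500^40 ≡ 373 (mod 527)
500^48 ≡ 188 (mod 527)
500^60 ≡ 404 (mod 527)
500^80 ≡ 1 (mod 527) ✓
Therefore the multiplicative order of 500 modulo 527 is 80.

80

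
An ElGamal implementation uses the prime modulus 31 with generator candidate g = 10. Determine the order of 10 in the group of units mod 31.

15

By Lagrange's theorem, ord_31(10) divides φ(31) = 31 − 1 = 30 = 2 · 3 · 5.
Divisors of 30: 1, 2, 3, 5, 6, 10, 15, 30.
Compute 10^d (mod 31) for the divisors d until we hit 1:
10^1 ≡ 10
10^2 ≡ 7
10^3 ≡ 8
10^5 ≡ 25
10^6 ≡ 2
10^10 ≡ 5
10^15 ≡ 1
The smallest such exponent is 15, so the order of 10 is 15.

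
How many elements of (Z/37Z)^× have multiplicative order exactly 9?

φ(37) = 37 − 1 = 36 = 2^2 · 3^2.
Since (Z/37Z)^× is cyclic of order 36, the number of elements of order d is φ(d) when d | 36 and 0 otherwise.
9 = 3^2 divides 36, and φ(9) = 6.

6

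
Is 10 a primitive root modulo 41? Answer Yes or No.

No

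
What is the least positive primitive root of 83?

2

φ(83) = 83 − 1 = 82 = 2 · 41.
Test candidates g = 2, 3, … against the prime factors q ∈ {2, 41} of φ(83): g is a generator iff g^(82/q) ≢ 1 for every such q.
g = 2: 2^41 ≡ 82; 2^2 ≡ 4 — none is 1, so 2 is a primitive root.
Hence the least primitive root of 83 is 2.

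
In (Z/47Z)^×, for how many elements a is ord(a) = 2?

1

φ(47) = 47 − 1 = 46 = 2 · 23.
(Z/47Z)^× is cyclic (|G| = 46); a cyclic group of order m has exactly φ(d) elements of each order d | m, and none otherwise.
2 | 46, and φ(2) = 2 − 1 = 1.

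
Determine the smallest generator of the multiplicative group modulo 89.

3

φ(89) = 89 − 1 = 88 = 2^3 · 11.
Test candidates g = 2, 3, … against the prime factors q ∈ {2, 11} of φ(89): g is a generator iff g^(88/q) ≢ 1 for every such q.
g = 2: 2^44 ≡ 1 — hits 1, so not a primitive root.
g = 3: 3^44 ≡ 88; 3^8 ≡ 64 — none is 1, so 3 is a primitive root.
The smallest primitive root modulo 89 is 3.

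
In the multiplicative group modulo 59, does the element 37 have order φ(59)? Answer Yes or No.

Yes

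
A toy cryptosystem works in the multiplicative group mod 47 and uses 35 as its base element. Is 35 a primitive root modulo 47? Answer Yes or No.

Yes

φ(47) = 47 − 1 = 46 = 2 · 23.
Test 35^(46/q) mod 47 for each prime factor q of 46:
35^23 ≡ 46 (mod 47)  [q = 2: ≢ 1 ✓]
35^2 ≡ 3 (mod 47)  [q = 23: ≢ 1 ✓]
None equal 1, so ord_47(35) = 46: 35 is a primitive root.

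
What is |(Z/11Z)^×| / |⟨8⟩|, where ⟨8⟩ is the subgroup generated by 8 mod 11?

1

ord(8) | φ(11) = 11 − 1 = 10 = 2 · 5.
Divisors of 10: 1, 2, 5, 10.
Compute 8^d (mod 11) for the divisors d until we hit 1:
8^1 ≡ 8
8^2 ≡ 9
8^5 ≡ 10
8^10 ≡ 1
Thus |⟨8⟩| = ord(8) = 10.
Index = |(Z/11Z)^×| / |⟨8⟩| = 10 / 10 = 1.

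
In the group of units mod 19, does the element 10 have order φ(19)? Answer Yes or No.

Yes

φ(19) = 19 − 1 = 18 = 2 · 3^2.
10 is a primitive root mod 19 iff 10^(φ(19)/q) ≢ 1 for every prime q | φ(19), i.e. q ∈ {2, 3}.
10^9 ≡ 18 (mod 19)  [q = 2: ≢ 1 ✓]
10^6 ≡ 11 (mod 19)  [q = 3: ≢ 1 ✓]
All checks pass, so 10 has order 18 and is a primitive root modulo 19.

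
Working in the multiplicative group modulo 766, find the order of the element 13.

382

The order of 13 must divide φ(766) = φ(2)·φ(383) = 1·382 = 382 = 2 · 191.
Divisors of 382: 1, 2, 191, 382.
Compute 13^d (mod 766) for the divisors d until we hit 1:
13^1 ≡ 13 (mod 766)
13^2 ≡ 169 (mod 766)
13^191 ≡ 765 (mod 766)
13^382 ≡ 1 (mod 766) ✓
The smallest such exponent is 382, so the order of 13 is 382.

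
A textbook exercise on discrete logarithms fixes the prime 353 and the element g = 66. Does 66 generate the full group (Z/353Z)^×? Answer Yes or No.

Yes

φ(353) = 353 − 1 = 352 = 2^5 · 11.
66 is a primitive root mod 353 iff 66^(φ(353)/q) ≢ 1 for every prime q | φ(353), i.e. q ∈ {2, 11}.
66^176 ≡ 352 (mod 353)  [q = 2: ≢ 1 ✓]
66^32 ≡ 231 (mod 353)  [q = 11: ≢ 1 ✓]
Every test exponent gives a nontrivial residue, hence 66 generates the full group.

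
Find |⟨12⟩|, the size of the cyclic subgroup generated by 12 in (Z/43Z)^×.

42

The order of 12 must divide φ(43) = 43 − 1 = 42 = 2 · 3 · 7.
Divisors of 42: 1, 2, 3, 6, 7, 14, 21, 42.
Test each divisor d:
12^1 ≡ 12
12^2 ≡ 15
12^3 ≡ 8
12^6 ≡ 21
12^7 ≡ 37
12^14 ≡ 36
12^21 ≡ 42
12^42 ≡ 1
Hence ord(12) = 42.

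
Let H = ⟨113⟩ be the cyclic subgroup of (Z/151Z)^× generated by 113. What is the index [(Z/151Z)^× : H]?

5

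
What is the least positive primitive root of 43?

3

φ(43) = 43 − 1 = 42 = 2 · 3 · 7.
g is a primitive root iff g^(42/q) ≢ 1 (mod 43) for each prime q ∈ {2, 3, 7}.
g = 2: 2^21 ≡ 42; 2^14 ≡ 1 — hits 1, so not a primitive root.
g = 3: 3^21 ≡ 42; 3^14 ≡ 36; 3^6 ≡ 41 — none is 1, so 3 is a primitive root.
The smallest primitive root modulo 43 is 3.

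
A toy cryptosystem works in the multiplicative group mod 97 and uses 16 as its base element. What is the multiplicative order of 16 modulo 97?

12

Since 16 ∈ (Z/97Z)^×, its order divides φ(97) = 97 − 1 = 96 = 2^5 · 3.
Divisors of 96: 1, 2, 3, 4, 6, 8, 12, 16, 24, 32, 48, 96.
Compute 16^d (mod 97) for the divisors d until we hit 1:
16^1 ≡ 16 (mod 97)
16^2 ≡ 62 (mod 97)
16^3 ≡ 22 (mod 97)
16^4 ≡ 61 (mod 97)
16^6 ≡ 96 (mod 97)
16^8 ≡ 35 (mod 97)
16^12 ≡ 1 (mod 97) ✓
So ord_97(16) = 12.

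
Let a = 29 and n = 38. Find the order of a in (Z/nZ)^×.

18

Since 29 ∈ (Z/38Z)^×, its order divides φ(38) = φ(2)·φ(19) = 1·18 = 18 = 2 · 3^2.
Divisors of 18: 1, 2, 3, 6, 9, 18.
Compute 29^d (mod 38) for the divisors d until we hit 1:
29^1 ≡ 29
29^2 ≡ 5
29^3 ≡ 31
29^6 ≡ 11
29^9 ≡ 37
29^18 ≡ 1
So ord_38(29) = 18.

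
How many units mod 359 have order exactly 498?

0

φ(359) = 359 − 1 = 358 = 2 · 179.
(Z/359Z)^× is cyclic (|G| = 358); a cyclic group of order m has exactly φ(d) elements of each order d | m, and none otherwise.
Here 358 is not a multiple of 498, so there are no elements of order 498.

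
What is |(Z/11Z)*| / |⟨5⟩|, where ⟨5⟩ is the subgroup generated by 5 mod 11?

2

By Lagrange's theorem, ord_11(5) divides φ(11) = 11 − 1 = 10 = 2 · 5.
Divisors of 10: 1, 2, 5, 10.
Test each divisor d:
5^1 ≡ 5
5^2 ≡ 3
5^5 ≡ 1
The order of 5 is 5, so the subgroup it generates has 5 elements.
[(Z/11Z)^× : ⟨5⟩] = 10/5 = 2.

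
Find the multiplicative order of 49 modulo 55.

10

The order of 49 must divide φ(55) = φ(5·11) = (5−1)·(11−1) = 4·10 = 40 = 2^3 · 5.
Divisors of 40: 1, 2, 4, 5, 8, 10, 20, 40.
Evaluate successive powers at the divisors of 40:
49^1 ≡ 49 (mod 55)
49^2 ≡ 36 (mod 55)
49^4 ≡ 31 (mod 55)
49^5 ≡ 34 (mod 55)
49^8 ≡ 26 (mod 55)
49^10 ≡ 1 (mod 55) ✓
The smallest such exponent is 10, so the order of 49 is 10.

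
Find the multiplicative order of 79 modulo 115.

22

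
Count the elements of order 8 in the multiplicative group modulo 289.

4

φ(289) = φ(17^2) = 17·(17−1) = 272 = 2^4 · 17.
(Z/289Z)^× is cyclic (|G| = 272); a cyclic group of order m has exactly φ(d) elements of each order d | m, and none otherwise.
8 = 2^3 divides 272, and φ(8) = 4.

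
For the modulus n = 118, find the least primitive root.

11

φ(118) = φ(2)·φ(59) = 1·58 = 58 = 2 · 29.
Test candidates g = 2, 3, … against the prime factors q ∈ {2, 29} of φ(118): g is a generator iff g^(58/q) ≢ 1 for every such q.
g = 2: gcd(2, 118) = 2 > 1, not a unit — skip.
g = 3: 3^29 ≡ 1 — hits 1, so not a primitive root.
g = 4: gcd(4, 118) = 2 > 1, not a unit — skip.
g = 5: 5^29 ≡ 1 — hits 1, so not a primitive root.
g = 6: gcd(6, 118) = 2 > 1, not a unit — skip.
g = 7: 7^29 ≡ 1 — hits 1, so not a primitive root.
g = 8: gcd(8, 118) = 2 > 1, not a unit — skip.
g = 9: 9^29 ≡ 1 — hits 1, so not a primitive root.
g = 10: gcd(10, 118) = 2 > 1, not a unit — skip.
g = 11: 11^29 ≡ 117; 11^2 ≡ 3 — none is 1, so 11 is a primitive root.
So 11 is the smallest generator of (Z/118Z)^×.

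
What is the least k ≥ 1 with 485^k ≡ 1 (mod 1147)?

ord(485) | φ(1147) = φ(31·37) = (31−1)·(37−1) = 30·36 = 1080 = 2^3 · 3^3 · 5.
Divisors of 1080: 1, 2, 3, 4, 5, 6, 8, 9, 10, 12, 15, 18, 20, 24, 27, 30, 36, 40, 45, 54, 60, 72, 90, 108, 120, 135, 180, 216, 270, 360, 540, 1080.
Test each divisor d:
485^1 ≡ 485 (mod 1147)
485^2 ≡ 90 (mod 1147)
485^3 ≡ 64 (mod 1147)
485^4 ≡ 71 (mod 1147)
485^5 ≡ 25 (mod 1147)
485^6 ≡ 655 (mod 1147)
485^8 ≡ 453 (mod 1147)
485^9 ≡ 628 (mod 1147)
485^10 ≡ 625 (mod 1147)
485^12 ≡ 47 (mod 1147)
485^15 ≡ 714 (mod 1147)
485^18 ≡ 963 (mod 1147)
485^20 ≡ 645 (mod 1147)
485^24 ≡ 1062 (mod 1147)
485^27 ≡ 295 (mod 1147)
485^30 ≡ 528 (mod 1147)
485^36 ≡ 593 (mod 1147)
485^40 ≡ 811 (mod 1147)
485^45 ≡ 776 (mod 1147)
485^54 ≡ 1000 (mod 1147)
485^60 ≡ 63 (mod 1147)
485^72 ≡ 667 (mod 1147)
485^90 ≡ 1 (mod 1147) ✓
Hence ord(485) = 90.

90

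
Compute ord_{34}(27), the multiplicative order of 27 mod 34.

16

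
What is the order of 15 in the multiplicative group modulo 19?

18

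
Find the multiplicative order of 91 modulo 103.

ord(91) | φ(103) = 103 − 1 = 102 = 2 · 3 · 17.
Divisors of 102: 1, 2, 3, 6, 17, 34, 51, 102.
Check 91^d mod 103 for each divisor in increasing order:
91^1 ≡ 91
91^2 ≡ 41
91^3 ≡ 23
91^6 ≡ 14
91^17 ≡ 46
91^34 ≡ 56
91^51 ≡ 1
The smallest such exponent is 51, so the order of 91 is 51.

51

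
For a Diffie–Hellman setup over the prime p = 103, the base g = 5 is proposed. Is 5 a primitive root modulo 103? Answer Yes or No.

Yes

φ(103) = 103 − 1 = 102 = 2 · 3 · 17.
5 is a primitive root mod 103 iff 5^(φ(103)/q) ≢ 1 for every prime q | φ(103), i.e. q ∈ {2, 3, 17}.
5^51 ≡ 102 (mod 103)  [q = 2: ≢ 1 ✓]
5^34 ≡ 56 (mod 103)  [q = 3: ≢ 1 ✓]
5^6 ≡ 72 (mod 103)  [q = 17: ≢ 1 ✓]
Every test exponent gives a nontrivial residue, hence 5 generates the full group.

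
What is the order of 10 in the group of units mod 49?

42

By Lagrange's theorem, ord_49(10) divides φ(49) = φ(7^2) = 7·(7−1) = 42 = 2 · 3 · 7.
Divisors of 42: 1, 2, 3, 6, 7, 14, 21, 42.
Check 10^d mod 49 for each divisor in increasing order:
10^1 ≡ 10 (mod 49)
10^2 ≡ 2 (mod 49)
10^3 ≡ 20 (mod 49)
10^6 ≡ 8 (mod 49)
10^7 ≡ 31 (mod 49)
10^14 ≡ 30 (mod 49)
10^21 ≡ 48 (mod 49)
10^42 ≡ 1 (mod 49) ✓
The smallest such exponent is 42, so the order of 10 is 42.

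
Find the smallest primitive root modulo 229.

6

φ(229) = 229 − 1 = 228 = 2^2 · 3 · 19.
g is a primitive root iff g^(228/q) ≢ 1 (mod 229) for each prime q ∈ {2, 3, 19}.
g = 2: 2^114 ≡ 228; 2^76 ≡ 1 — hits 1, so not a primitive root.
g = 3: 3^114 ≡ 1 — hits 1, so not a primitive root.
g = 4: 4^114 ≡ 1 — hits 1, so not a primitive root.
g = 5: 5^114 ≡ 1 — hits 1, so not a primitive root.
g = 6: 6^114 ≡ 228; 6^76 ≡ 134; 6^12 ≡ 165 — none is 1, so 6 is a primitive root.
So 6 is the smallest generator of (Z/229Z)^×.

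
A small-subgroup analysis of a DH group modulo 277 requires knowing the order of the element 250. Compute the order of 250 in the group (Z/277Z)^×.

46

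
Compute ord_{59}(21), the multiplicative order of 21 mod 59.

29

The order of 21 must divide φ(59) = 59 − 1 = 58 = 2 · 29.
Divisors of 58: 1, 2, 29, 58.
Check 21^d mod 59 for each divisor in increasing order:
21^1 ≡ 21 (mod 59)
21^2 ≡ 28 (mod 59)
21^29 ≡ 1 (mod 59) ✓
Therefore the multiplicative order of 21 modulo 59 is 29.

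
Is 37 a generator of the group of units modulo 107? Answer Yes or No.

No

φ(107) = 107 − 1 = 106 = 2 · 53.
An element g generates (Z/107Z)^× iff g^(106/q) ≢ 1 (mod 107) for each prime q ∈ {2, 53}.
37^53 ≡ 1 (mod 107)  [q = 2: ≡ 1 ✗]
37^2 ≡ 85 (mod 107)  [q = 53: ≢ 1 ✓]
37^53 ≡ 1 shows ord(37) | 53, strictly less than φ(107); not a primitive root.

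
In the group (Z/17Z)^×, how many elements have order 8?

φ(17) = 17 − 1 = 16 = 2^4.
(Z/17Z)^× is cyclic (|G| = 16); a cyclic group of order m has exactly φ(d) elements of each order d | m, and none otherwise.
8 = 2^3 divides 16, and φ(8) = 4.

4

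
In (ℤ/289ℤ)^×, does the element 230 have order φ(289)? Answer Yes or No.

φ(289) = φ(17^2) = 17·(17−1) = 272 = 2^4 · 17.
An element g generates (Z/289Z)^× iff g^(272/q) ≢ 1 (mod 289) for each prime q ∈ {2, 17}.
230^136 ≡ 1 (mod 289)  [q = 2: ≡ 1 ✗]
230^16 ≡ 188 (mod 289)  [q = 17: ≢ 1 ✓]
The check at q = 2 fails, so 230 generates a proper subgroup.

No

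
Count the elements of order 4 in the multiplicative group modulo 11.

0

φ(11) = 11 − 1 = 10 = 2 · 5.
(Z/11Z)^× is cyclic (|G| = 10); a cyclic group of order m has exactly φ(d) elements of each order d | m, and none otherwise.
Since 4 ∤ 10, the count is 0.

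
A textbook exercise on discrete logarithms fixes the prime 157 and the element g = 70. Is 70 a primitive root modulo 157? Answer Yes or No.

Yes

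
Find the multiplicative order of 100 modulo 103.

The order of 100 must divide φ(103) = 103 − 1 = 102 = 2 · 3 · 17.
Divisors of 102: 1, 2, 3, 6, 17, 34, 51, 102.
Compute 100^d (mod 103) for the divisors d until we hit 1:
100^1 ≡ 100 (mod 103)
100^2 ≡ 9 (mod 103)
100^3 ≡ 76 (mod 103)
100^6 ≡ 8 (mod 103)
100^17 ≡ 1 (mod 103) ✓
So ord_103(100) = 17.

17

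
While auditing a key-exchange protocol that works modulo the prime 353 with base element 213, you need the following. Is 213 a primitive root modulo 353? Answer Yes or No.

φ(353) = 353 − 1 = 352 = 2^5 · 11.
Test 213^(352/q) mod 353 for each prime factor q of 352:
213^176 ≡ 1 (mod 353)  [q = 2: ≡ 1 ✗]
213^32 ≡ 58 (mod 353)  [q = 11: ≢ 1 ✓]
213^176 ≡ 1 shows ord(213) | 176, strictly less than φ(353); not a primitive root.

No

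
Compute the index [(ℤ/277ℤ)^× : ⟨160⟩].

92

By Lagrange's theorem, ord_277(160) divides φ(277) = 277 − 1 = 276 = 2^2 · 3 · 23.
Divisors of 276: 1, 2, 3, 4, 6, 12, 23, 46, 69, 92, 138, 276.
Test each divisor d:
160^1 ≡ 160 (mod 277)
160^2 ≡ 116 (mod 277)
160^3 ≡ 1 (mod 277) ✓
Thus |⟨160⟩| = ord(160) = 3.
The index is φ(277) / ord(160) = 276 / 3 = 92.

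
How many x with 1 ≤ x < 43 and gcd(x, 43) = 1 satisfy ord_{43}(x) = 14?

φ(43) = 43 − 1 = 42 = 2 · 3 · 7.
In a cyclic group of order 42, there are φ(d) elements of order d for each divisor d of 42, and zero for non-divisors.
14 = 2 · 7 divides 42, and φ(14) = 6.

6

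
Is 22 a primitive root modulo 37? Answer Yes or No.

φ(37) = 37 − 1 = 36 = 2^2 · 3^2.
Test 22^(36/q) mod 37 for each prime factor q of 36:
22^18 ≡ 36 (mod 37)  [q = 2: ≢ 1 ✓]
22^12 ≡ 26 (mod 37)  [q = 3: ≢ 1 ✓]
All checks pass, so 22 has order 36 and is a primitive root modulo 37.

Yes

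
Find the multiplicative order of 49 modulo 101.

50

By Lagrange's theorem, ord_101(49) divides φ(101) = 101 − 1 = 100 = 2^2 · 5^2.
Divisors of 100: 1, 2, 4, 5, 10, 20, 25, 50, 100.
Test each divisor d:
49^1 ≡ 49 (mod 101)
49^2 ≡ 78 (mod 101)
49^4 ≡ 24 (mod 101)
49^5 ≡ 65 (mod 101)
49^10 ≡ 84 (mod 101)
49^20 ≡ 87 (mod 101)
49^25 ≡ 100 (mod 101)
49^50 ≡ 1 (mod 101) ✓
Hence ord(49) = 50.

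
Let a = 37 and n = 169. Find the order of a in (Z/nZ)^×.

156

By Lagrange's theorem, ord_169(37) divides φ(169) = φ(13^2) = 13·(13−1) = 156 = 2^2 · 3 · 13.
Divisors of 156: 1, 2, 3, 4, 6, 12, 13, 26, 39, 52, 78, 156.
Evaluate successive powers at the divisors of 156:
37^1 ≡ 37 (mod 169)
37^2 ≡ 17 (mod 169)
37^3 ≡ 122 (mod 169)
37^4 ≡ 120 (mod 169)
37^6 ≡ 12 (mod 169)
37^12 ≡ 144 (mod 169)
37^13 ≡ 89 (mod 169)
37^26 ≡ 147 (mod 169)
37^39 ≡ 70 (mod 169)
37^52 ≡ 146 (mod 169)
37^78 ≡ 168 (mod 169)
37^156 ≡ 1 (mod 169) ✓
So ord_169(37) = 156.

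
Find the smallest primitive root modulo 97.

φ(97) = 97 − 1 = 96 = 2^5 · 3.
g is a primitive root iff g^(96/q) ≢ 1 (mod 97) for each prime q ∈ {2, 3}.
g = 2: 2^48 ≡ 1 — hits 1, so not a primitive root.
g = 3: 3^48 ≡ 1 — hits 1, so not a primitive root.
g = 4: 4^48 ≡ 1 — hits 1, so not a primitive root.
g = 5: 5^48 ≡ 96; 5^32 ≡ 35 — none is 1, so 5 is a primitive root.
So 5 is the smallest generator of (Z/97Z)^×.

5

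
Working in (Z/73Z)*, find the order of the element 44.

By Lagrange's theorem, ord_73(44) divides φ(73) = 73 − 1 = 72 = 2^3 · 3^2.
Divisors of 72: 1, 2, 3, 4, 6, 8, 9, 12, 18, 24, 36, 72.
Check 44^d mod 73 for each divisor in increasing order:
44^1 ≡ 44 (mod 73)
44^2 ≡ 38 (mod 73)
44^3 ≡ 66 (mod 73)
44^4 ≡ 57 (mod 73)
44^6 ≡ 49 (mod 73)
44^8 ≡ 37 (mod 73)
44^9 ≡ 22 (mod 73)
44^12 ≡ 65 (mod 73)
44^18 ≡ 46 (mod 73)
44^24 ≡ 64 (mod 73)
44^36 ≡ 72 (mod 73)
44^72 ≡ 1 (mod 73) ✓
Hence ord(44) = 72.

72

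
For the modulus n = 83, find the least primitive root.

φ(83) = 83 − 1 = 82 = 2 · 41.
Test candidates g = 2, 3, … against the prime factors q ∈ {2, 41} of φ(83): g is a generator iff g^(82/q) ≢ 1 for every such q.
g = 2: 2^41 ≡ 82; 2^2 ≡ 4 — none is 1, so 2 is a primitive root.
So 2 is the smallest generator of (Z/83Z)^×.

2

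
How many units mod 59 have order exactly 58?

φ(59) = 59 − 1 = 58 = 2 · 29.
(Z/59Z)^× is cyclic (|G| = 58); a cyclic group of order m has exactly φ(d) elements of each order d | m, and none otherwise.
58 = 2 · 29 divides 58, and φ(58) = 28.

28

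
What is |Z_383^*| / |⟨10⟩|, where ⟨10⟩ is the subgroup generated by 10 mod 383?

1

The order of 10 must divide φ(383) = 383 − 1 = 382 = 2 · 191.
Divisors of 382: 1, 2, 191, 382.
Compute 10^d (mod 383) for the divisors d until we hit 1:
10^1 ≡ 10 (mod 383)
10^2 ≡ 100 (mod 383)
10^191 ≡ 382 (mod 383)
10^382 ≡ 1 (mod 383) ✓
The order of 10 is 382, so the subgroup it generates has 382 elements.
Index = |(Z/383Z)^×| / |⟨10⟩| = 382 / 382 = 1.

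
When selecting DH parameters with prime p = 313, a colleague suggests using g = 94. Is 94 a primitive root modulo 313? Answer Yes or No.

φ(313) = 313 − 1 = 312 = 2^3 · 3 · 13.
It suffices to check that the order of 94 is not a proper divisor of 312: compute 94^(312/q) for q ∈ {2, 3, 13}.
94^156 ≡ 312 (mod 313)  [q = 2: ≢ 1 ✓]
94^104 ≡ 98 (mod 313)  [q = 3: ≢ 1 ✓]
94^24 ≡ 234 (mod 313)  [q = 13: ≢ 1 ✓]
All checks pass, so 94 has order 312 and is a primitive root modulo 313.

Yes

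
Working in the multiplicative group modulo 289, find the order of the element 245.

The order of 245 must divide φ(289) = φ(17^2) = 17·(17−1) = 272 = 2^4 · 17.
Divisors of 272: 1, 2, 4, 8, 16, 17, 34, 68, 136, 272.
Check 245^d mod 289 for each divisor in increasing order:
245^1 ≡ 245 (mod 289)
245^2 ≡ 202 (mod 289)
245^4 ≡ 55 (mod 289)
245^8 ≡ 135 (mod 289)
245^16 ≡ 18 (mod 289)
245^17 ≡ 75 (mod 289)
245^34 ≡ 134 (mod 289)
245^68 ≡ 38 (mod 289)
245^136 ≡ 288 (mod 289)
245^272 ≡ 1 (mod 289) ✓
Therefore the multiplicative order of 245 modulo 289 is 272.

272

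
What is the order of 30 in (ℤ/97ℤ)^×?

32

ord(30) | φ(97) = 97 − 1 = 96 = 2^5 · 3.
Divisors of 96: 1, 2, 3, 4, 6, 8, 12, 16, 24, 32, 48, 96.
Check 30^d mod 97 for each divisor in increasing order:
30^1 ≡ 30 (mod 97)
30^2 ≡ 27 (mod 97)
30^3 ≡ 34 (mod 97)
30^4 ≡ 50 (mod 97)
30^6 ≡ 89 (mod 97)
30^8 ≡ 75 (mod 97)
30^12 ≡ 64 (mod 97)
30^16 ≡ 96 (mod 97)
30^24 ≡ 22 (mod 97)
30^32 ≡ 1 (mod 97) ✓
Therefore the multiplicative order of 30 modulo 97 is 32.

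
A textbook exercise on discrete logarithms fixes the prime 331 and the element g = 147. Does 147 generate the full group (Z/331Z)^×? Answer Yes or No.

Yes

φ(331) = 331 − 1 = 330 = 2 · 3 · 5 · 11.
It suffices to check that the order of 147 is not a proper divisor of 330: compute 147^(330/q) for q ∈ {2, 3, 5, 11}.
147^165 ≡ 330 (mod 331)  [q = 2: ≢ 1 ✓]
147^110 ≡ 299 (mod 331)  [q = 3: ≢ 1 ✓]
147^66 ≡ 323 (mod 331)  [q = 5: ≢ 1 ✓]
147^30 ≡ 120 (mod 331)  [q = 11: ≢ 1 ✓]
None equal 1, so ord_331(147) = 330: 147 is a primitive root.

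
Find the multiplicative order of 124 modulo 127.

63

Since 124 ∈ (Z/127Z)^×, its order divides φ(127) = 127 − 1 = 126 = 2 · 3^2 · 7.
Divisors of 126: 1, 2, 3, 6, 7, 9, 14, 18, 21, 42, 63, 126.
Evaluate successive powers at the divisors of 126:
124^1 ≡ 124 (mod 127)
124^2 ≡ 9 (mod 127)
124^3 ≡ 100 (mod 127)
124^6 ≡ 94 (mod 127)
124^7 ≡ 99 (mod 127)
124^9 ≡ 2 (mod 127)
124^14 ≡ 22 (mod 127)
124^18 ≡ 4 (mod 127)
124^21 ≡ 19 (mod 127)
124^42 ≡ 107 (mod 127)
124^63 ≡ 1 (mod 127) ✓
Hence ord(124) = 63.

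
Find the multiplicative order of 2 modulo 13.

Since 2 ∈ (Z/13Z)^×, its order divides φ(13) = 13 − 1 = 12 = 2^2 · 3.
Divisors of 12: 1, 2, 3, 4, 6, 12.
Compute 2^d (mod 13) for the divisors d until we hit 1:
2^1 ≡ 2 (mod 13)
2^2 ≡ 4 (mod 13)
2^3 ≡ 8 (mod 13)
2^4 ≡ 3 (mod 13)
2^6 ≡ 12 (mod 13)
2^12 ≡ 1 (mod 13) ✓
The smallest such exponent is 12, so the order of 2 is 12.

12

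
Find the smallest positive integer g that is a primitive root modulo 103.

φ(103) = 103 − 1 = 102 = 2 · 3 · 17.
g is a primitive root iff g^(102/q) ≢ 1 (mod 103) for each prime q ∈ {2, 3, 17}.
g = 2: 2^51 ≡ 1 — hits 1, so not a primitive root.
g = 3: 3^51 ≡ 102; 3^34 ≡ 1 — hits 1, so not a primitive root.
g = 4: 4^51 ≡ 1 — hits 1, so not a primitive root.
g = 5: 5^51 ≡ 102; 5^34 ≡ 56; 5^6 ≡ 72 — none is 1, so 5 is a primitive root.
So 5 is the smallest generator of (Z/103Z)^×.

5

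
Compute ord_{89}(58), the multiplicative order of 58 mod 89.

88

By Lagrange's theorem, ord_89(58) divides φ(89) = 89 − 1 = 88 = 2^3 · 11.
Divisors of 88: 1, 2, 4, 8, 11, 22, 44, 88.
Check 58^d mod 89 for each divisor in increasing order:
58^1 ≡ 58 (mod 89)
58^2 ≡ 71 (mod 89)
58^4 ≡ 57 (mod 89)
58^8 ≡ 45 (mod 89)
58^11 ≡ 12 (mod 89)
58^22 ≡ 55 (mod 89)
58^44 ≡ 88 (mod 89)
58^88 ≡ 1 (mod 89) ✓
Therefore the multiplicative order of 58 modulo 89 is 88.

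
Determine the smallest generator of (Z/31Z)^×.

φ(31) = 31 − 1 = 30 = 2 · 3 · 5.
Test candidates g = 2, 3, … against the prime factors q ∈ {2, 3, 5} of φ(31): g is a generator iff g^(30/q) ≢ 1 for every such q.
g = 2: 2^15 ≡ 1 — hits 1, so not a primitive root.
g = 3: 3^15 ≡ 30; 3^10 ≡ 25; 3^6 ≡ 16 — none is 1, so 3 is a primitive root.
So 3 is the smallest generator of (Z/31Z)^×.

3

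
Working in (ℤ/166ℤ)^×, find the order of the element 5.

82

Since 5 ∈ (Z/166Z)^×, its order divides φ(166) = φ(2)·φ(83) = 1·82 = 82 = 2 · 41.
Divisors of 82: 1, 2, 41, 82.
Check 5^d mod 166 for each divisor in increasing order:
5^1 ≡ 5 (mod 166)
5^2 ≡ 25 (mod 166)
5^41 ≡ 165 (mod 166)
5^82 ≡ 1 (mod 166) ✓
Hence ord(5) = 82.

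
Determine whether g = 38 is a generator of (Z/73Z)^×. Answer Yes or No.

No

φ(73) = 73 − 1 = 72 = 2^3 · 3^2.
Test 38^(72/q) mod 73 for each prime factor q of 72:
38^36 ≡ 1 (mod 73)  [q = 2: ≡ 1 ✗]
38^24 ≡ 8 (mod 73)  [q = 3: ≢ 1 ✓]
The check at q = 2 fails, so 38 generates a proper subgroup.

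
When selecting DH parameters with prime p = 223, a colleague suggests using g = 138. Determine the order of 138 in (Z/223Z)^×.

111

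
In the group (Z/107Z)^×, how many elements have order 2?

1

φ(107) = 107 − 1 = 106 = 2 · 53.
Since (Z/107Z)^× is cyclic of order 106, the number of elements of order d is φ(d) when d | 106 and 0 otherwise.
2 | 106, and φ(2) = 2 − 1 = 1.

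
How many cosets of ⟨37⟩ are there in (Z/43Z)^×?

7

Since 37 ∈ (Z/43Z)^×, its order divides φ(43) = 43 − 1 = 42 = 2 · 3 · 7.
Divisors of 42: 1, 2, 3, 6, 7, 14, 21, 42.
Compute 37^d (mod 43) for the divisors d until we hit 1:
37^1 ≡ 37 (mod 43)
37^2 ≡ 36 (mod 43)
37^3 ≡ 42 (mod 43)
37^6 ≡ 1 (mod 43) ✓
So ord_43(37) = 6, hence |⟨37⟩| = 6.
Index = |(Z/43Z)^×| / |⟨37⟩| = 42 / 6 = 7.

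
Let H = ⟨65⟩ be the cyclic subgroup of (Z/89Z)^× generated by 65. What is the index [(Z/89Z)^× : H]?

1

ord(65) | φ(89) = 89 − 1 = 88 = 2^3 · 11.
Divisors of 88: 1, 2, 4, 8, 11, 22, 44, 88.
Test each divisor d:
65^1 ≡ 65 (mod 89)
65^2 ≡ 42 (mod 89)
65^4 ≡ 73 (mod 89)
65^8 ≡ 78 (mod 89)
65^11 ≡ 52 (mod 89)
65^22 ≡ 34 (mod 89)
65^44 ≡ 88 (mod 89)
65^88 ≡ 1 (mod 89) ✓
The order of 65 is 88, so the subgroup it generates has 88 elements.
Index = |(Z/89Z)^×| / |⟨65⟩| = 88 / 88 = 1.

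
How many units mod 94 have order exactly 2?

φ(94) = φ(2)·φ(47) = 1·46 = 46 = 2 · 23.
Since (Z/94Z)^× is cyclic of order 46, the number of elements of order d is φ(d) when d | 46 and 0 otherwise.
2 | 46, and φ(2) = 2 − 1 = 1.

1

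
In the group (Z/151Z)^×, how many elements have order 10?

4

φ(151) = 151 − 1 = 150 = 2 · 3 · 5^2.
Since (Z/151Z)^× is cyclic of order 150, the number of elements of order d is φ(d) when d | 150 and 0 otherwise.
10 = 2 · 5 divides 150, and φ(10) = 4.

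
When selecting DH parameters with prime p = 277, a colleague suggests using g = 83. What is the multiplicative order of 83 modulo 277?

138

By Lagrange's theorem, ord_277(83) divides φ(277) = 277 − 1 = 276 = 2^2 · 3 · 23.
Divisors of 276: 1, 2, 3, 4, 6, 12, 23, 46, 69, 92, 138, 276.
Check 83^d mod 277 for each divisor in increasing order:
83^1 ≡ 83
83^2 ≡ 241
83^3 ≡ 59
83^4 ≡ 188
83^6 ≡ 157
83^12 ≡ 273
83^23 ≡ 117
83^46 ≡ 116
83^69 ≡ 276
83^92 ≡ 160
83^138 ≡ 1
The smallest such exponent is 138, so the order of 83 is 138.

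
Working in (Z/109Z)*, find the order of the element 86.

36

ord(86) | φ(109) = 109 − 1 = 108 = 2^2 · 3^3.
Divisors of 108: 1, 2, 3, 4, 6, 9, 12, 18, 27, 36, 54, 108.
Check 86^d mod 109 for each divisor in increasing order:
86^1 ≡ 86 (mod 109)
86^2 ≡ 93 (mod 109)
86^3 ≡ 41 (mod 109)
86^4 ≡ 38 (mod 109)
86^6 ≡ 46 (mod 109)
86^9 ≡ 33 (mod 109)
86^12 ≡ 45 (mod 109)
86^18 ≡ 108 (mod 109)
86^27 ≡ 76 (mod 109)
86^36 ≡ 1 (mod 109) ✓
Hence ord(86) = 36.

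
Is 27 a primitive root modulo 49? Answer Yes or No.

No

φ(49) = φ(7^2) = 7·(7−1) = 42 = 2 · 3 · 7.
An element g generates (Z/49Z)^× iff g^(42/q) ≢ 1 (mod 49) for each prime q ∈ {2, 3, 7}.
27^21 ≡ 48 (mod 49)  [q = 2: ≢ 1 ✓]
27^14 ≡ 1 (mod 49)  [q = 3: ≡ 1 ✗]
27^6 ≡ 29 (mod 49)  [q = 7: ≢ 1 ✓]
Since 27^14 ≡ 1, the order of 27 divides 14 < 42, so 27 is not a primitive root.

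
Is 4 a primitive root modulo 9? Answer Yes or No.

No

φ(9) = φ(3^2) = 3·(3−1) = 6 = 2 · 3.
An element g generates (Z/9Z)^× iff g^(6/q) ≢ 1 (mod 9) for each prime q ∈ {2, 3}.
4^3 ≡ 1 (mod 9)  [q = 2: ≡ 1 ✗]
4^2 ≡ 7 (mod 9)  [q = 3: ≢ 1 ✓]
Since 4^3 ≡ 1, the order of 4 divides 3 < 6, so 4 is not a primitive root.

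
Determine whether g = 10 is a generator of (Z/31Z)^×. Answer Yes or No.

No

φ(31) = 31 − 1 = 30 = 2 · 3 · 5.
An element g generates (Z/31Z)^× iff g^(30/q) ≢ 1 (mod 31) for each prime q ∈ {2, 3, 5}.
10^15 ≡ 1 (mod 31)  [q = 2: ≡ 1 ✗]
10^10 ≡ 5 (mod 31)  [q = 3: ≢ 1 ✓]
10^6 ≡ 2 (mod 31)  [q = 5: ≢ 1 ✓]
The check at q = 2 fails, so 10 generates a proper subgroup.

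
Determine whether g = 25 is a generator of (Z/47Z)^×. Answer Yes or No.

No

φ(47) = 47 − 1 = 46 = 2 · 23.
Test 25^(46/q) mod 47 for each prime factor q of 46:
25^23 ≡ 1 (mod 47)  [q = 2: ≡ 1 ✗]
25^2 ≡ 14 (mod 47)  [q = 23: ≢ 1 ✓]
The check at q = 2 fails, so 25 generates a proper subgroup.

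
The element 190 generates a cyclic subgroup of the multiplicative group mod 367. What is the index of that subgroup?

6

ord(190) | φ(367) = 367 − 1 = 366 = 2 · 3 · 61.
Divisors of 366: 1, 2, 3, 6, 61, 122, 183, 366.
Test each divisor d:
190^1 ≡ 190
190^2 ≡ 134
190^3 ≡ 137
190^6 ≡ 52
190^61 ≡ 1
So ord_367(190) = 61, hence |⟨190⟩| = 61.
[(Z/367Z)^× : ⟨190⟩] = 366/61 = 6.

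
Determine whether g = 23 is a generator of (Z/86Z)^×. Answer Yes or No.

No

φ(86) = φ(2)·φ(43) = 1·42 = 42 = 2 · 3 · 7.
An element g generates (Z/86Z)^× iff g^(42/q) ≢ 1 (mod 86) for each prime q ∈ {2, 3, 7}.
23^21 ≡ 1 (mod 86)  [q = 2: ≡ 1 ✗]
23^14 ≡ 79 (mod 86)  [q = 3: ≢ 1 ✓]
23^6 ≡ 47 (mod 86)  [q = 7: ≢ 1 ✓]
23^21 ≡ 1 shows ord(23) | 21, strictly less than φ(86); not a primitive root.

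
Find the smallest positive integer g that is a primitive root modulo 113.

3

φ(113) = 113 − 1 = 112 = 2^4 · 7.
Test candidates g = 2, 3, … against the prime factors q ∈ {2, 7} of φ(113): g is a generator iff g^(112/q) ≢ 1 for every such q.
g = 2: 2^56 ≡ 1 — hits 1, so not a primitive root.
g = 3: 3^56 ≡ 112; 3^16 ≡ 49 — none is 1, so 3 is a primitive root.
So 3 is the smallest generator of (Z/113Z)^×.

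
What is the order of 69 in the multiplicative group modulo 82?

40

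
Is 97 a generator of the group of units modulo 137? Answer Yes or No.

Yes

φ(137) = 137 − 1 = 136 = 2^3 · 17.
97 is a primitive root mod 137 iff 97^(φ(137)/q) ≢ 1 for every prime q | φ(137), i.e. q ∈ {2, 17}.
97^68 ≡ 136 (mod 137)  [q = 2: ≢ 1 ✓]
97^8 ≡ 50 (mod 137)  [q = 17: ≢ 1 ✓]
Every test exponent gives a nontrivial residue, hence 97 generates the full group.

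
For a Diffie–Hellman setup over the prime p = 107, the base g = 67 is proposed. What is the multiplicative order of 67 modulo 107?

The order of 67 must divide φ(107) = 107 − 1 = 106 = 2 · 53.
Divisors of 106: 1, 2, 53, 106.
Evaluate successive powers at the divisors of 106:
67^1 ≡ 67
67^2 ≡ 102
67^53 ≡ 106
67^106 ≡ 1
Therefore the multiplicative order of 67 modulo 107 is 106.

106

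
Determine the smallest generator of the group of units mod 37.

2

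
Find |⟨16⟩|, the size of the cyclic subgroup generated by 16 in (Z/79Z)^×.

39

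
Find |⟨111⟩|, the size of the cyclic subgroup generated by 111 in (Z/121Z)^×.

By Lagrange's theorem, ord_121(111) divides φ(121) = φ(11^2) = 11·(11−1) = 110 = 2 · 5 · 11.
Divisors of 110: 1, 2, 5, 10, 11, 22, 55, 110.
Compute 111^d (mod 121) for the divisors d until we hit 1:
111^1 ≡ 111 (mod 121)
111^2 ≡ 100 (mod 121)
111^5 ≡ 67 (mod 121)
111^10 ≡ 12 (mod 121)
111^11 ≡ 1 (mod 121) ✓
Hence ord(111) = 11.

11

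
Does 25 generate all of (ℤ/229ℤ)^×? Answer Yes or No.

φ(229) = 229 − 1 = 228 = 2^2 · 3 · 19.
Test 25^(228/q) mod 229 for each prime factor q of 228:
25^114 ≡ 1 (mod 229)  [q = 2: ≡ 1 ✗]
25^76 ≡ 134 (mod 229)  [q = 3: ≢ 1 ✓]
25^12 ≡ 57 (mod 229)  [q = 19: ≢ 1 ✓]
The check at q = 2 fails, so 25 generates a proper subgroup.

No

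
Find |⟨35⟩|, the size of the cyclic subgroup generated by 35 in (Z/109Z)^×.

By Lagrange's theorem, ord_109(35) divides φ(109) = 109 − 1 = 108 = 2^2 · 3^3.
Divisors of 108: 1, 2, 3, 4, 6, 9, 12, 18, 27, 36, 54, 108.
Check 35^d mod 109 for each divisor in increasing order:
35^1 ≡ 35
35^2 ≡ 26
35^3 ≡ 38
35^4 ≡ 22
35^6 ≡ 27
35^9 ≡ 45
35^12 ≡ 75
35^18 ≡ 63
35^27 ≡ 1
Therefore the multiplicative order of 35 modulo 109 is 27.

27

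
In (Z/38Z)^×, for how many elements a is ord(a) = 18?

6

φ(38) = φ(2)·φ(19) = 1·18 = 18 = 2 · 3^2.
(Z/38Z)^× is cyclic (|G| = 18); a cyclic group of order m has exactly φ(d) elements of each order d | m, and none otherwise.
18 = 2 · 3^2 divides 18, and φ(18) = 6.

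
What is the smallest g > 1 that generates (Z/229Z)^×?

φ(229) = 229 − 1 = 228 = 2^2 · 3 · 19.
Test candidates g = 2, 3, … against the prime factors q ∈ {2, 3, 19} of φ(229): g is a generator iff g^(228/q) ≢ 1 for every such q.
g = 2: 2^114 ≡ 228; 2^76 ≡ 1 — hits 1, so not a primitive root.
g = 3: 3^114 ≡ 1 — hits 1, so not a primitive root.
g = 4: 4^114 ≡ 1 — hits 1, so not a primitive root.
g = 5: 5^114 ≡ 1 — hits 1, so not a primitive root.
g = 6: 6^114 ≡ 228; 6^76 ≡ 134; 6^12 ≡ 165 — none is 1, so 6 is a primitive root.
The smallest primitive root modulo 229 is 6.

6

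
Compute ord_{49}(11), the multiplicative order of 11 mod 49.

21

The order of 11 must divide φ(49) = φ(7^2) = 7·(7−1) = 42 = 2 · 3 · 7.
Divisors of 42: 1, 2, 3, 6, 7, 14, 21, 42.
Evaluate successive powers at the divisors of 42:
11^1 ≡ 11 (mod 49)
11^2 ≡ 23 (mod 49)
11^3 ≡ 8 (mod 49)
11^6 ≡ 15 (mod 49)
11^7 ≡ 18 (mod 49)
11^14 ≡ 30 (mod 49)
11^21 ≡ 1 (mod 49) ✓
Therefore the multiplicative order of 11 modulo 49 is 21.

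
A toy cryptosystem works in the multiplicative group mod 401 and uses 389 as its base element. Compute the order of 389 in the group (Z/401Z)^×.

400

By Lagrange's theorem, ord_401(389) divides φ(401) = 401 − 1 = 400 = 2^4 · 5^2.
Divisors of 400: 1, 2, 4, 5, 8, 10, 16, 20, 25, 40, 50, 80, 100, 200, 400.
Check 389^d mod 401 for each divisor in increasing order:
389^1 ≡ 389
389^2 ≡ 144
389^4 ≡ 285
389^5 ≡ 189
389^8 ≡ 223
389^10 ≡ 32
389^16 ≡ 5
389^20 ≡ 222
389^25 ≡ 254
389^40 ≡ 362
389^50 ≡ 356
389^80 ≡ 318
389^100 ≡ 20
389^200 ≡ 400
389^400 ≡ 1
The smallest such exponent is 400, so the order of 389 is 400.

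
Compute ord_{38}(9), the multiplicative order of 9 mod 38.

9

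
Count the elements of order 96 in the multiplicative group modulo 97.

32

φ(97) = 97 − 1 = 96 = 2^5 · 3.
(Z/97Z)^× is cyclic (|G| = 96); a cyclic group of order m has exactly φ(d) elements of each order d | m, and none otherwise.
96 = 2^5 · 3 divides 96, and φ(96) = 32.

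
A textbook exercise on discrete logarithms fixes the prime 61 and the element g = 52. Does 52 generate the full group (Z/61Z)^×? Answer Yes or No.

No

φ(61) = 61 − 1 = 60 = 2^2 · 3 · 5.
52 is a primitive root mod 61 iff 52^(φ(61)/q) ≢ 1 for every prime q | φ(61), i.e. q ∈ {2, 3, 5}.
52^30 ≡ 1 (mod 61)  [q = 2: ≡ 1 ✗]
52^20 ≡ 1 (mod 61)  [q = 3: ≡ 1 ✗]
52^12 ≡ 20 (mod 61)  [q = 5: ≢ 1 ✓]
52^30 ≡ 1 shows ord(52) | 30, strictly less than φ(61); not a primitive root.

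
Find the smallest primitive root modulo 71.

7

φ(71) = 71 − 1 = 70 = 2 · 5 · 7.
Test candidates g = 2, 3, … against the prime factors q ∈ {2, 5, 7} of φ(71): g is a generator iff g^(70/q) ≢ 1 for every such q.
g = 2: 2^35 ≡ 1 — hits 1, so not a primitive root.
g = 3: 3^35 ≡ 1 — hits 1, so not a primitive root.
g = 4: 4^35 ≡ 1 — hits 1, so not a primitive root.
g = 5: 5^35 ≡ 1 — hits 1, so not a primitive root.
g = 6: 6^35 ≡ 1 — hits 1, so not a primitive root.
g = 7: 7^35 ≡ 70; 7^14 ≡ 54; 7^10 ≡ 45 — none is 1, so 7 is a primitive root.
Hence the least primitive root of 71 is 7.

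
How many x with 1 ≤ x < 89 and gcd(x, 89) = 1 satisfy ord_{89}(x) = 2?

1

φ(89) = 89 − 1 = 88 = 2^3 · 11.
(Z/89Z)^× is cyclic (|G| = 88); a cyclic group of order m has exactly φ(d) elements of each order d | m, and none otherwise.
2 | 88, and φ(2) = 2 − 1 = 1.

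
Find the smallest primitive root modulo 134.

7

φ(134) = φ(2)·φ(67) = 1·66 = 66 = 2 · 3 · 11.
g is a primitive root iff g^(66/q) ≢ 1 (mod 134) for each prime q ∈ {2, 3, 11}.
g = 2: gcd(2, 134) = 2 > 1, not a unit — skip.
g = 3: 3^33 ≡ 133; 3^22 ≡ 1 — hits 1, so not a primitive root.
g = 4: gcd(4, 134) = 2 > 1, not a unit — skip.
g = 5: 5^33 ≡ 133; 5^22 ≡ 1 — hits 1, so not a primitive root.
g = 6: gcd(6, 134) = 2 > 1, not a unit — skip.
g = 7: 7^33 ≡ 133; 7^22 ≡ 29; 7^6 ≡ 131 — none is 1, so 7 is a primitive root.
So 7 is the smallest generator of (Z/134Z)^×.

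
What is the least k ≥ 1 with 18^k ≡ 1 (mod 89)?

Since 18 ∈ (Z/89Z)^×, its order divides φ(89) = 89 − 1 = 88 = 2^3 · 11.
Divisors of 88: 1, 2, 4, 8, 11, 22, 44, 88.
Test each divisor d:
18^1 ≡ 18 (mod 89)
18^2 ≡ 57 (mod 89)
18^4 ≡ 45 (mod 89)
18^8 ≡ 67 (mod 89)
18^11 ≡ 34 (mod 89)
18^22 ≡ 88 (mod 89)
18^44 ≡ 1 (mod 89) ✓
Hence ord(18) = 44.

44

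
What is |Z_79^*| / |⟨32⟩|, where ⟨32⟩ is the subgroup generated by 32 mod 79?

2

By Lagrange's theorem, ord_79(32) divides φ(79) = 79 − 1 = 78 = 2 · 3 · 13.
Divisors of 78: 1, 2, 3, 6, 13, 26, 39, 78.
Evaluate successive powers at the divisors of 78:
32^1 ≡ 32 (mod 79)
32^2 ≡ 76 (mod 79)
32^3 ≡ 62 (mod 79)
32^6 ≡ 52 (mod 79)
32^13 ≡ 23 (mod 79)
32^26 ≡ 55 (mod 79)
32^39 ≡ 1 (mod 79) ✓
So ord_79(32) = 39, hence |⟨32⟩| = 39.
The index is φ(79) / ord(32) = 78 / 39 = 2.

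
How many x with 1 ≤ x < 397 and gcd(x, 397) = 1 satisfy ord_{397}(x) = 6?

2

φ(397) = 397 − 1 = 396 = 2^2 · 3^2 · 11.
Since (Z/397Z)^× is cyclic of order 396, the number of elements of order d is φ(d) when d | 396 and 0 otherwise.
6 = 2 · 3 divides 396, and φ(6) = 2.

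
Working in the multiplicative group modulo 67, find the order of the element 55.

33

Since 55 ∈ (Z/67Z)^×, its order divides φ(67) = 67 − 1 = 66 = 2 · 3 · 11.
Divisors of 66: 1, 2, 3, 6, 11, 22, 33, 66.
Test each divisor d:
55^1 ≡ 55 (mod 67)
55^2 ≡ 10 (mod 67)
55^3 ≡ 14 (mod 67)
55^6 ≡ 62 (mod 67)
55^11 ≡ 37 (mod 67)
55^22 ≡ 29 (mod 67)
55^33 ≡ 1 (mod 67) ✓
Hence ord(55) = 33.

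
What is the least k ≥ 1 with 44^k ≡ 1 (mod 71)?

70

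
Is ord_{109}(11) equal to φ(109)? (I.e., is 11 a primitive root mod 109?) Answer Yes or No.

Yes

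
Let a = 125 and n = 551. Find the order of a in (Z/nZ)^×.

ord(125) | φ(551) = φ(19·29) = (19−1)·(29−1) = 18·28 = 504 = 2^3 · 3^2 · 7.
Divisors of 504: 1, 2, 3, 4, 6, 7, 8, 9, 12, 14, 18, 21, 24, 28, 36, 42, 56, 63, 72, 84, 126, 168, 252, 504.
Compute 125^d (mod 551) for the divisors d until we hit 1:
125^1 ≡ 125
125^2 ≡ 197
125^3 ≡ 381
125^4 ≡ 239
125^6 ≡ 248
125^7 ≡ 144
125^8 ≡ 368
125^9 ≡ 267
125^12 ≡ 343
125^14 ≡ 349
125^18 ≡ 210
125^21 ≡ 115
125^24 ≡ 286
125^28 ≡ 30
125^36 ≡ 20
125^42 ≡ 1
Therefore the multiplicative order of 125 modulo 551 is 42.

42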